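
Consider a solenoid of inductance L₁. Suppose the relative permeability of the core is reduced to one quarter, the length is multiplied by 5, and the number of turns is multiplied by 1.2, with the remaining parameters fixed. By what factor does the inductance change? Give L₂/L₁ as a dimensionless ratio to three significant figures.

For a solenoid, L ∝ μᵣN²A/ℓ.
L₂/L₁ = (0.25) × (5)^-1 × (1.2)^2 = 0.0720.

L₂/L₁ = 0.0720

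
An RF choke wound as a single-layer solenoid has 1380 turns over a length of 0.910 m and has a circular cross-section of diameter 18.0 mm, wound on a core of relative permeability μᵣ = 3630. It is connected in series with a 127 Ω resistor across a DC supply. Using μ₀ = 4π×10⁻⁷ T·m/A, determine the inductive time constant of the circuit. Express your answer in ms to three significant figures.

τ ≈ 19.1 ms

A = π(d/2)² = π(9.000×10^-3 m)² = 2.5447×10^-4 m².
L = μ₀μᵣN²A/ℓ = (4π×10⁻⁷)(3630)(1380)²(2.5447×10^-4)/(0.91) = 2.429 H.
τ = L/R = (2.429)/(127) = 1.913×10^-2 s.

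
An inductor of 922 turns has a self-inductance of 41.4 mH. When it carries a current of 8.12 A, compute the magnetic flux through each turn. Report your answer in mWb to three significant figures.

From L = NΦ_B/I, the flux per turn is Φ_B = LI/N.
Φ_B = (4.140×10^-2 H)(8.12 A)/922 = 3.646×10^-4 Wb.

Φ_B ≈ 0.365 mWb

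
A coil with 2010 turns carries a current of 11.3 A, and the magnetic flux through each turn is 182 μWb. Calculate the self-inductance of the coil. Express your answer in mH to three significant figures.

L ≈ 32.4 mH

Self-inductance is defined by L = NΦ_B/I (flux linkage over current).
L = (2010)(1.820×10^-4 Wb)/(11.3 A) = 3.237×10^-2 H.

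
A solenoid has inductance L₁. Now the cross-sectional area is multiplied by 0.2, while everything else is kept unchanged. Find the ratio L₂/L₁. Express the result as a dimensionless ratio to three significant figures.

For a solenoid, L ∝ μᵣN²A/ℓ.
L₂/L₁ = (0.2) = 0.200.

L₂/L₁ = 0.200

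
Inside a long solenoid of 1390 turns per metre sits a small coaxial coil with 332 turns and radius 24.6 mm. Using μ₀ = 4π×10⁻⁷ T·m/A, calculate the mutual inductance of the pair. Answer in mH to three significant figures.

M ≈ 1.10 mH

The outer solenoid produces a uniform field B₁ = μ₀n₁I₁ across the inner coil,
so the flux linkage is N₂Φ = N₂B₁A₂ = μ₀n₁N₂A₂·I₁, giving M = μ₀n₁N₂A₂.
A₂ = πr² = π(2.460×10^-2 m)² = 1.901×10^-3 m².
M = (4π×10⁻⁷)(1390)(332)(1.901×10^-3) = 1.103×10^-3 H.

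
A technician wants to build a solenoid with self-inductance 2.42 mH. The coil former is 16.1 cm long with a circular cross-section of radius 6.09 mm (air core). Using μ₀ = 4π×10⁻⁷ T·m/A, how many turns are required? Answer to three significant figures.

N ≈ 1630 turns

A = πr² = π(6.090×10^-3 m)² = 1.165×10^-4 m².
From L = μ₀N²A/ℓ, N = √(Lℓ / (μ₀A)).
N = √[(2.420×10^-3)(0.161) / ((4π×10⁻⁷)×1.165×10^-4)] = √(2.661×10^6) ≈ 1631.3.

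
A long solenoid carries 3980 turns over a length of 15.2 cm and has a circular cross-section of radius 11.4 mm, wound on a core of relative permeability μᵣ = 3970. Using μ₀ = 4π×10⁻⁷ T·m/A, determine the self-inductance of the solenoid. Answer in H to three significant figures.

L ≈ 212 H

A = πr² = π(1.140×10^-2 m)² = 4.083×10^-4 m².
For a long solenoid, L = μ₀μᵣN²A/ℓ.
L = (4π×10⁻⁷)(3970)(3980)²(4.083×10^-4)/(0.152 m) = 212.3 H.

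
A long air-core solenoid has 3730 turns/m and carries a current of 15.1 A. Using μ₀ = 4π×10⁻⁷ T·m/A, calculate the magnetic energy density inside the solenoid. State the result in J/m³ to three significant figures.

B = μ₀nI = (4π×10⁻⁷)(3.730×10^3)(15.1) = 7.078×10^-2 T.
u = B²/(2μ₀) = (7.078×10^-2)²/(2×4π×10⁻⁷) = 1.993×10^3 J/m³.

u ≈ 1990 J/m³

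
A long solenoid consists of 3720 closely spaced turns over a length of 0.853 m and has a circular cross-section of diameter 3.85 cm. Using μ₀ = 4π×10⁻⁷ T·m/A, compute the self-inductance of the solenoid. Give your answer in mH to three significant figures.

L ≈ 23.7 mH

A = π(d/2)² = π(1.925×10^-2 m)² = 1.164×10^-3 m².
For a long solenoid, L = μ₀N²A/ℓ.
L = (4π×10⁻⁷)(3720)²(1.164×10^-3)/(0.853 m) = 2.373×10^-2 H.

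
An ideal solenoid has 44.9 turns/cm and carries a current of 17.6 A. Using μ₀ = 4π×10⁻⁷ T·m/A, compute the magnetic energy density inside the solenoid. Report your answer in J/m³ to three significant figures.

u ≈ 3920 J/m³

B = μ₀nI = (4π×10⁻⁷)(4.490×10^3)(17.6) = 9.930×10^-2 T.
u = B²/(2μ₀) = (9.930×10^-2)²/(2×4π×10⁻⁷) = 3.924×10^3 J/m³.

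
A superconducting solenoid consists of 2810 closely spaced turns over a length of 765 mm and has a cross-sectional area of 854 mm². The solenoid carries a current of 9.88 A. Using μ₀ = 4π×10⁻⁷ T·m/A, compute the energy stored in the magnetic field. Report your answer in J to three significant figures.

U ≈ 0.541 J

A = 854 mm² = 8.540×10^-4 m².
L = μ₀N²A/ℓ = (4π×10⁻⁷)(2810)²(8.540×10^-4)/(0.765) = 1.108×10^-2 H.
U = ½LI² = ½(1.108×10^-2)(9.88)² = 0.5406 J.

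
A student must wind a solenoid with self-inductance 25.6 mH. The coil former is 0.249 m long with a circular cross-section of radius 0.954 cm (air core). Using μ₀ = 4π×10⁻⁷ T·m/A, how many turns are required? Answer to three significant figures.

A = πr² = π(9.540×10^-3 m)² = 2.859×10^-4 m².
From L = μ₀N²A/ℓ, N = √(Lℓ / (μ₀A)).
N = √[(2.560×10^-2)(0.249) / ((4π×10⁻⁷)×2.859×10^-4)] = √(1.774×10^7) ≈ 4212.0.

N ≈ 4210 turns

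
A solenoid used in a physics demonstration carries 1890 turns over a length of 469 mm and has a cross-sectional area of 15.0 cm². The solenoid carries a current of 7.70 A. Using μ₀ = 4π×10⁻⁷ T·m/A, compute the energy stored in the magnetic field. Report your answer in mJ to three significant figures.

A = 15.0 cm² = 1.500×10^-3 m².
L = μ₀N²A/ℓ = (4π×10⁻⁷)(1890)²(1.500×10^-3)/(0.469) = 1.436×10^-2 H.
U = ½LI² = ½(1.436×10^-2)(7.70)² = 0.4256 J.

U ≈ 426 mJ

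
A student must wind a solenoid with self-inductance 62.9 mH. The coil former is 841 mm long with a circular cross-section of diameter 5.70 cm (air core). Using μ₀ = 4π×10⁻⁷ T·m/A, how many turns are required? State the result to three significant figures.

A = π(d/2)² = π(2.850×10^-2 m)² = 2.552×10^-3 m².
From L = μ₀N²A/ℓ, N = √(Lℓ / (μ₀A)).
N = √[(6.290×10^-2)(0.841) / ((4π×10⁻⁷)×2.552×10^-3)] = √(1.650×10^7) ≈ 4061.6.

N ≈ 4060 turns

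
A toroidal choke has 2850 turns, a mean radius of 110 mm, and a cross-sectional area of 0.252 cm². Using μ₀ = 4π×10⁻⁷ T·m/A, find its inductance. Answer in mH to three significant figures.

L ≈ 0.372 mH

For a thin toroid, L = μ₀N²A/(2πR).
L = (4π×10⁻⁷)(2850)²(2.520×10^-5) / (2π×0.11 m) = 3.722×10^-4 H.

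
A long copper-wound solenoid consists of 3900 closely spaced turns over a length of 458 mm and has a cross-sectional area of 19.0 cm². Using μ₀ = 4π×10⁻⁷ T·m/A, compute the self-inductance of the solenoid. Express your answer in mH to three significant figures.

A = 19.0 cm² = 1.900×10^-3 m².
For a long solenoid, L = μ₀N²A/ℓ.
L = (4π×10⁻⁷)(3900)²(1.900×10^-3)/(0.458 m) = 7.929×10^-2 H.

L ≈ 79.3 mH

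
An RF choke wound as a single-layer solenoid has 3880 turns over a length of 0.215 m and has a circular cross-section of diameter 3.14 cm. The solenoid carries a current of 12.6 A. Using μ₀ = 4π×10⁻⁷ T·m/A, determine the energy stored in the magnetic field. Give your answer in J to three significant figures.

A = π(d/2)² = π(1.570×10^-2 m)² = 7.744×10^-4 m².
L = μ₀N²A/ℓ = (4π×10⁻⁷)(3880)²(7.744×10^-4)/(0.215) = 6.814×10^-2 H.
U = ½LI² = ½(6.814×10^-2)(12.6)² = 5.409 J.

U ≈ 5.41 J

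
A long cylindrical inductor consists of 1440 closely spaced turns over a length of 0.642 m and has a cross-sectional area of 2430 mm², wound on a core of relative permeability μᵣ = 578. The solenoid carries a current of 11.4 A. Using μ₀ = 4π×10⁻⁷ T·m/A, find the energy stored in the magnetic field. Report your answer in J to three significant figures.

U ≈ 370 J

A = 2430 mm² = 2.430×10^-3 m².
L = μ₀μᵣN²A/ℓ = (4π×10⁻⁷)(578)(1440)²(2.430×10^-3)/(0.642) = 5.701 H.
U = ½LI² = ½(5.701)(11.4)² = 370.4 J.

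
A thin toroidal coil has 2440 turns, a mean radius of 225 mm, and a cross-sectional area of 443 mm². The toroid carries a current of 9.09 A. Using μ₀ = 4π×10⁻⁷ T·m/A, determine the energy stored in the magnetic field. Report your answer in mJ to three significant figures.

L = μ₀N²A/(2πR) = (4π×10⁻⁷)(2440)²(4.430×10^-4)/(2π×0.225) = 2.344×10^-3 H.
U = ½LI² = ½(2.344×10^-3)(9.09)² = 9.686×10^-2 J.

U ≈ 96.9 mJ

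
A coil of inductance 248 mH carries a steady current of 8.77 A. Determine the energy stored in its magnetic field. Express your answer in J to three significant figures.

Stored magnetic energy: U = ½LI².
U = ½(0.248 H)(8.77 A)² = 9.537 J.

U ≈ 9.54 J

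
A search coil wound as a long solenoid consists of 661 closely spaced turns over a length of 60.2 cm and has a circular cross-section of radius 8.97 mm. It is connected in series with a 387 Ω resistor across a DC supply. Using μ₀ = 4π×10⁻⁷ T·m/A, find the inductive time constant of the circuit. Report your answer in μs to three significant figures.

A = πr² = π(8.970×10^-3 m)² = 2.528×10^-4 m².
L = μ₀N²A/ℓ = (4π×10⁻⁷)(661)²(2.528×10^-4)/(0.602) = 2.305×10^-4 H.
τ = L/R = (2.305×10^-4)/(387) = 5.957×10^-7 s.

τ ≈ 0.596 μs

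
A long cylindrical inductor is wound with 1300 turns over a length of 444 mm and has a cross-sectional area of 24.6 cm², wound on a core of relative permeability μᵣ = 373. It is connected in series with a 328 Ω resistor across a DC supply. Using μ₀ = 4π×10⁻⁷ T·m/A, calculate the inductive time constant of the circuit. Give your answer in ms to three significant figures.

τ ≈ 13.4 ms

A = 24.6 cm² = 2.460×10^-3 m².
L = μ₀μᵣN²A/ℓ = (4π×10⁻⁷)(373)(1300)²(2.460×10^-3)/(0.444) = 4.389 H.
τ = L/R = (4.389)/(328) = 1.338×10^-2 s.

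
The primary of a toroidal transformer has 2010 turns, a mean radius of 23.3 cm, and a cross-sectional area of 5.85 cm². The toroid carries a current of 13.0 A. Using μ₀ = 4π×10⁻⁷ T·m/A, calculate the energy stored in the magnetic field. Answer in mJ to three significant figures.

U ≈ 171 mJ

L = μ₀N²A/(2πR) = (4π×10⁻⁷)(2010)²(5.850×10^-4)/(2π×0.233) = 2.029×10^-3 H.
U = ½LI² = ½(2.029×10^-3)(13.0)² = 0.1714 J.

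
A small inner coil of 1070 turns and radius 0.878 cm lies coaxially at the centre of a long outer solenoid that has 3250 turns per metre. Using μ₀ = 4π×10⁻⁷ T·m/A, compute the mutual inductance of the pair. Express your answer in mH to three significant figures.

M ≈ 1.06 mH

The outer solenoid produces a uniform field B₁ = μ₀n₁I₁ across the inner coil,
so the flux linkage is N₂Φ = N₂B₁A₂ = μ₀n₁N₂A₂·I₁, giving M = μ₀n₁N₂A₂.
A₂ = πr² = π(8.780×10^-3 m)² = 2.422×10^-4 m².
M = (4π×10⁻⁷)(3250)(1070)(2.422×10^-4) = 1.058×10^-3 H.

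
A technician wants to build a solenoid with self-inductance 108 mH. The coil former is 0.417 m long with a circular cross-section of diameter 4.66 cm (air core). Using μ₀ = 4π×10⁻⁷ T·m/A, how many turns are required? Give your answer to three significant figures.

A = π(d/2)² = π(2.330×10^-2 m)² = 1.706×10^-3 m².
From L = μ₀N²A/ℓ, N = √(Lℓ / (μ₀A)).
N = √[(0.108)(0.417) / ((4π×10⁻⁷)×1.706×10^-3)] = √(2.101×10^7) ≈ 4584.0.

N ≈ 4580 turns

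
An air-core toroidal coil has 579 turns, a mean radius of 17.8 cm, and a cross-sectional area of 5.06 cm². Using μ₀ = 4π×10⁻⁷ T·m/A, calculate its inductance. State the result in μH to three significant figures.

L ≈ 191 μH

For a thin toroid, L = μ₀N²A/(2πR).
L = (4π×10⁻⁷)(579)²(5.060×10^-4) / (2π×0.178 m) = 1.906×10^-4 H.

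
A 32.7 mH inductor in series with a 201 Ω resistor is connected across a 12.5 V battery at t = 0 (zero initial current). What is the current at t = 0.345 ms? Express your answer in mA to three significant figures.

τ = L/R = 3.270×10^-2/201 = 1.627×10^-4 s; final current I_∞ = ε/R = 12.5/201 = 6.219×10^-2 A.
I(t) = I_∞(1 − e^(−t/τ)) with t/τ = 2.121.
I = (6.219×10^-2)(1 − e^(−2.121)) = 5.473×10^-2 A.

I ≈ 54.7 mA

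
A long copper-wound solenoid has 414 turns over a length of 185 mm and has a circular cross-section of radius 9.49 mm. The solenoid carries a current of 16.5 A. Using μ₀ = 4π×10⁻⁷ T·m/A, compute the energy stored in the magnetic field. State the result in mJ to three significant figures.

U ≈ 44.8 mJ

A = πr² = π(9.490×10^-3 m)² = 2.829×10^-4 m².
L = μ₀N²A/ℓ = (4π×10⁻⁷)(414)²(2.829×10^-4)/(0.185) = 3.294×10^-4 H.
U = ½LI² = ½(3.294×10^-4)(16.5)² = 4.484×10^-2 J.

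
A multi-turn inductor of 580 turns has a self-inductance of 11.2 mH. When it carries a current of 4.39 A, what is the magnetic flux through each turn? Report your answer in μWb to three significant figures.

From L = NΦ_B/I, the flux per turn is Φ_B = LI/N.
Φ_B = (1.120×10^-2 H)(4.39 A)/580 = 8.477×10^-5 Wb.

Φ_B ≈ 84.8 μWb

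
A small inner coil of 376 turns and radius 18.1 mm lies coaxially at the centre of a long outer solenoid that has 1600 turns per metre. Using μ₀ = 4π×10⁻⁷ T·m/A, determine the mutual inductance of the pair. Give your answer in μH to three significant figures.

The outer solenoid produces a uniform field B₁ = μ₀n₁I₁ across the inner coil,
so the flux linkage is N₂Φ = N₂B₁A₂ = μ₀n₁N₂A₂·I₁, giving M = μ₀n₁N₂A₂.
A₂ = πr² = π(1.810×10^-2 m)² = 1.029×10^-3 m².
M = (4π×10⁻⁷)(1600)(376)(1.029×10^-3) = 7.781×10^-4 H.

M ≈ 778 μH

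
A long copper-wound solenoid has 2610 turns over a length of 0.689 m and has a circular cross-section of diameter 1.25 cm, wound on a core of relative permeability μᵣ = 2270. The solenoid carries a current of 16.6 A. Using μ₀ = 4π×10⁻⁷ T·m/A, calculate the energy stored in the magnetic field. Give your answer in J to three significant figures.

A = π(d/2)² = π(6.250×10^-3 m)² = 1.227×10^-4 m².
L = μ₀μᵣN²A/ℓ = (4π×10⁻⁷)(2270)(2610)²(1.227×10^-4)/(0.689) = 3.461 H.
U = ½LI² = ½(3.461)(16.6)² = 476.9 J.

U ≈ 477 J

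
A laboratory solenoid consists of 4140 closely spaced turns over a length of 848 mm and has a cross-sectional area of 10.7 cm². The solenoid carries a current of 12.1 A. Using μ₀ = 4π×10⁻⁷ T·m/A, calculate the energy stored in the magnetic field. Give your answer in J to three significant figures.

A = 10.7 cm² = 1.070×10^-3 m².
L = μ₀N²A/ℓ = (4π×10⁻⁷)(4140)²(1.070×10^-3)/(0.848) = 2.718×10^-2 H.
U = ½LI² = ½(2.718×10^-2)(12.1)² = 1.989 J.

U ≈ 1.99 J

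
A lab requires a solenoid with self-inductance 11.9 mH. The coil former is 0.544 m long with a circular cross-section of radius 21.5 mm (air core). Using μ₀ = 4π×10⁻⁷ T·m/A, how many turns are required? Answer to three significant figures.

A = πr² = π(2.150×10^-2 m)² = 1.452×10^-3 m².
From L = μ₀N²A/ℓ, N = √(Lℓ / (μ₀A)).
N = √[(1.190×10^-2)(0.544) / ((4π×10⁻⁷)×1.452×10^-3)] = √(3.547×10^6) ≈ 1883.5.

N ≈ 1880 turns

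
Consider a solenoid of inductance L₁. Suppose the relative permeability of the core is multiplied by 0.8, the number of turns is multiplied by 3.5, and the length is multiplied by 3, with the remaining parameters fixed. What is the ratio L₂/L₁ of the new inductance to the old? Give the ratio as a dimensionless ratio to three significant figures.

L₂/L₁ = 3.27

For a solenoid, L ∝ μᵣN²A/ℓ.
L₂/L₁ = (0.8) × (3.5)^2 × (3)^-1 = 3.27.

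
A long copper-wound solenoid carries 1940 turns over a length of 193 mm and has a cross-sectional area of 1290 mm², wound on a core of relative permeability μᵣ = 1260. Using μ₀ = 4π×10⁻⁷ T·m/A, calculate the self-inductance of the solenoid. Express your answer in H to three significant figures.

A = 1290 mm² = 1.290×10^-3 m².
For a long solenoid, L = μ₀μᵣN²A/ℓ.
L = (4π×10⁻⁷)(1260)(1940)²(1.290×10^-3)/(0.193 m) = 39.83 H.

L ≈ 39.8 H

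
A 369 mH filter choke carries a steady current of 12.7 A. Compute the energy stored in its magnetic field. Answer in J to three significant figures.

Stored magnetic energy: U = ½LI².
U = ½(0.369 H)(12.7 A)² = 29.76 J.

U ≈ 29.8 J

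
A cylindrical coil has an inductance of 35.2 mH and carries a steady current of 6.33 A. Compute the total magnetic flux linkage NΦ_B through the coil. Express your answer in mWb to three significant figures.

From L = NΦ_B/I, the flux linkage is NΦ_B = LI.
NΦ_B = (3.520×10^-2 H)(6.33 A) = 0.2228 Wb.

NΦ_B ≈ 223 mWb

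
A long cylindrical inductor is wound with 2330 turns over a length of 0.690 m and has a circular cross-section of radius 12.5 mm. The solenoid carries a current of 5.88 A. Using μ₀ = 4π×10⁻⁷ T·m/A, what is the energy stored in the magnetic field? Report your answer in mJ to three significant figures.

U ≈ 83.9 mJ

A = πr² = π(1.250×10^-2 m)² = 4.909×10^-4 m².
L = μ₀N²A/ℓ = (4π×10⁻⁷)(2330)²(4.909×10^-4)/(0.69) = 4.853×10^-3 H.
U = ½LI² = ½(4.853×10^-3)(5.88)² = 8.390×10^-2 J.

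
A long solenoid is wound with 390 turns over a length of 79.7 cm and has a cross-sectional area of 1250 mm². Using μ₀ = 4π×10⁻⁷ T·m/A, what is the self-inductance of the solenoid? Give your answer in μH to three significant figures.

A = 1250 mm² = 1.250×10^-3 m².
For a long solenoid, L = μ₀N²A/ℓ.
L = (4π×10⁻⁷)(390)²(1.250×10^-3)/(0.797 m) = 2.998×10^-4 H.

L ≈ 300 μH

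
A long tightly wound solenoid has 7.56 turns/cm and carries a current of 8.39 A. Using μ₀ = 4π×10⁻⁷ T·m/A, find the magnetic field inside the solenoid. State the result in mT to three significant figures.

Inside a long solenoid, B = μ₀nI.
B = (4π×10⁻⁷)(756 m⁻¹)(8.39 A) = 7.971×10^-3 T.

B ≈ 7.97 mT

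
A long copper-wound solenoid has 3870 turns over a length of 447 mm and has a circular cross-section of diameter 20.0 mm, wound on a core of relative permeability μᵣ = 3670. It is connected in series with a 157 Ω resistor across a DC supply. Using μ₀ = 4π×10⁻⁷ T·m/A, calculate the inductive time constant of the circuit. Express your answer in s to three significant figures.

τ ≈ 0.309 s

A = π(d/2)² = π(1.000×10^-2 m)² = 3.142×10^-4 m².
L = μ₀μᵣN²A/ℓ = (4π×10⁻⁷)(3670)(3870)²(3.142×10^-4)/(0.447) = 48.54 H.
τ = L/R = (48.54)/(157) = 0.3092 s.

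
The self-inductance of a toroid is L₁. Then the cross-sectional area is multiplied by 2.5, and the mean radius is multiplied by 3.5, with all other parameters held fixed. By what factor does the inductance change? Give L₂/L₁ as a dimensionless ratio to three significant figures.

For a toroid, L ∝ μᵣN²A/R.
L₂/L₁ = (2.5) × (3.5)^-1 = 0.714.

L₂/L₁ = 0.714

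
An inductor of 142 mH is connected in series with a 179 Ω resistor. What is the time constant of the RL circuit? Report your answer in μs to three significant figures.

τ ≈ 793 μs

τ = L/R = (0.142 H)/(179 Ω) = 7.933×10^-4 s.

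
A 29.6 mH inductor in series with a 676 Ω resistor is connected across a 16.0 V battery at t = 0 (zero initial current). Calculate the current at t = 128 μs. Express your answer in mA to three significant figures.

τ = L/R = 2.960×10^-2/676 = 4.379×10^-5 s; final current I_∞ = ε/R = 16.0/676 = 2.367×10^-2 A.
I(t) = I_∞(1 − e^(−t/τ)) with t/τ = 2.923.
I = (2.367×10^-2)(1 − e^(−2.923)) = 2.240×10^-2 A.

I ≈ 22.4 mA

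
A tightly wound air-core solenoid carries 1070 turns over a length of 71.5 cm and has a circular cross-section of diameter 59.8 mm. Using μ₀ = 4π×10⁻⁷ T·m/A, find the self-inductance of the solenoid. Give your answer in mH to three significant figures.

L ≈ 5.65 mH

A = π(d/2)² = π(2.990×10^-2 m)² = 2.809×10^-3 m².
For a long solenoid, L = μ₀N²A/ℓ.
L = (4π×10⁻⁷)(1070)²(2.809×10^-3)/(0.715 m) = 5.651×10^-3 H.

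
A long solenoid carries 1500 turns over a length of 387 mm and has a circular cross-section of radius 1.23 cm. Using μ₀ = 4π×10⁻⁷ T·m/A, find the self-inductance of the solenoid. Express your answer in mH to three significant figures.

A = πr² = π(1.230×10^-2 m)² = 4.753×10^-4 m².
For a long solenoid, L = μ₀N²A/ℓ.
L = (4π×10⁻⁷)(1500)²(4.753×10^-4)/(0.387 m) = 3.472×10^-3 H.

L ≈ 3.47 mH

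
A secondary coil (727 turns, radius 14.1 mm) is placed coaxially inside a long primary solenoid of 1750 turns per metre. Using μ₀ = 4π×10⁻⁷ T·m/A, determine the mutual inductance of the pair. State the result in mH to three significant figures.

The outer solenoid produces a uniform field B₁ = μ₀n₁I₁ across the inner coil,
so the flux linkage is N₂Φ = N₂B₁A₂ = μ₀n₁N₂A₂·I₁, giving M = μ₀n₁N₂A₂.
A₂ = πr² = π(1.410×10^-2 m)² = 6.246×10^-4 m².
M = (4π×10⁻⁷)(1750)(727)(6.246×10^-4) = 9.986×10^-4 H.

M ≈ 0.999 mH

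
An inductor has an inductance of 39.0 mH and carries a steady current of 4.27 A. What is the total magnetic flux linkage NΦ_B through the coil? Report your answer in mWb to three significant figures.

From L = NΦ_B/I, the flux linkage is NΦ_B = LI.
NΦ_B = (3.900×10^-2 H)(4.27 A) = 0.1665 Wb.

NΦ_B ≈ 167 mWb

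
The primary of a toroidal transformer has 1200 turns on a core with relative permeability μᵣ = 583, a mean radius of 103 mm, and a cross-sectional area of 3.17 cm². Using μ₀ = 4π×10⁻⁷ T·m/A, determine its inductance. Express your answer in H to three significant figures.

For a thin toroid, L = μ₀μᵣN²A/(2πR).
L = (4π×10⁻⁷)(583)(1200)²(3.170×10^-4) / (2π×0.103 m) = 0.5168 H.

L ≈ 0.517 H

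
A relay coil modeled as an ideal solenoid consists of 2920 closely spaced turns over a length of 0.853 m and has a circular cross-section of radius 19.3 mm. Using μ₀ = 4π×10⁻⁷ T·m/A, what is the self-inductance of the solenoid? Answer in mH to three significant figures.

A = πr² = π(1.930×10^-2 m)² = 1.170×10^-3 m².
For a long solenoid, L = μ₀N²A/ℓ.
L = (4π×10⁻⁷)(2920)²(1.170×10^-3)/(0.853 m) = 1.470×10^-2 H.

L ≈ 14.7 mH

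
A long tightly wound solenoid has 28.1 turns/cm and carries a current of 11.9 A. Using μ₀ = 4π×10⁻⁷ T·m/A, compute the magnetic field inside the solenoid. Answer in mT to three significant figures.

B ≈ 42.0 mT

Inside a long solenoid, B = μ₀nI.
B = (4π×10⁻⁷)(2.810×10^3 m⁻¹)(11.9 A) = 4.202×10^-2 T.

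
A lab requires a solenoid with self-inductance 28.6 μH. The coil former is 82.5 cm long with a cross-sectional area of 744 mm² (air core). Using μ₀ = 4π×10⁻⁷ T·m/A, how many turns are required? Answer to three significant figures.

A = 744 mm² = 7.440×10^-4 m².
From L = μ₀N²A/ℓ, N = √(Lℓ / (μ₀A)).
N = √[(2.860×10^-5)(0.825) / ((4π×10⁻⁷)×7.440×10^-4)] = √(2.524×10^4) ≈ 158.9.

N ≈ 159 turns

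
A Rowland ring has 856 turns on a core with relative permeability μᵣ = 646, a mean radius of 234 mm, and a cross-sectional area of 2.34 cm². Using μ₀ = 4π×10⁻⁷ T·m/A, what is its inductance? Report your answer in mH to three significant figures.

L ≈ 94.7 mH

For a thin toroid, L = μ₀μᵣN²A/(2πR).
L = (4π×10⁻⁷)(646)(856)²(2.340×10^-4) / (2π×0.234 m) = 9.467×10^-2 H.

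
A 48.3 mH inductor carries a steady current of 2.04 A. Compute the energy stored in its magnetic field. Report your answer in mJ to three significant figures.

U ≈ 101 mJ

Stored magnetic energy: U = ½LI².
U = ½(4.830×10^-2 H)(2.04 A)² = 0.1005 J.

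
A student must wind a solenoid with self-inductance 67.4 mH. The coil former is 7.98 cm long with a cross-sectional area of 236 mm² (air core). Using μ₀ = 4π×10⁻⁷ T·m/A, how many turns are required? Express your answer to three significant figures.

A = 236 mm² = 2.360×10^-4 m².
From L = μ₀N²A/ℓ, N = √(Lℓ / (μ₀A)).
N = √[(6.740×10^-2)(7.980×10^-2) / ((4π×10⁻⁷)×2.360×10^-4)] = √(1.814×10^7) ≈ 4258.6.

N ≈ 4260 turns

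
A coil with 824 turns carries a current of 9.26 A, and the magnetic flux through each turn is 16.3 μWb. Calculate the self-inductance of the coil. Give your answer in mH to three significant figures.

Self-inductance is defined by L = NΦ_B/I (flux linkage over current).
L = (824)(1.630×10^-5 Wb)/(9.26 A) = 1.450×10^-3 H.

L ≈ 1.45 mH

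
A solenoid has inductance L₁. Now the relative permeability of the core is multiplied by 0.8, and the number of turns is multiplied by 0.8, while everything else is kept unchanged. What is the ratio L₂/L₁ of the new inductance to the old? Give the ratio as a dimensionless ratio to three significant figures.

L₂/L₁ = 0.512

For a solenoid, L ∝ μᵣN²A/ℓ.
L₂/L₁ = (0.8) × (0.8)^2 = 0.512.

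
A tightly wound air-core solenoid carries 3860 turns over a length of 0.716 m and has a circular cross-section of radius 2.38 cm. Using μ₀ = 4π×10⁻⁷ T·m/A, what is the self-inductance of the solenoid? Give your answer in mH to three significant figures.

L ≈ 46.5 mH

A = πr² = π(2.380×10^-2 m)² = 1.780×10^-3 m².
For a long solenoid, L = μ₀N²A/ℓ.
L = (4π×10⁻⁷)(3860)²(1.780×10^-3)/(0.716 m) = 4.653×10^-2 H.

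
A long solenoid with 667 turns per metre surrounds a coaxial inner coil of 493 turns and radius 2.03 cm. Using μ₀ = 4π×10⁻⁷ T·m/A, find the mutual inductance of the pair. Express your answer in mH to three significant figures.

The outer solenoid produces a uniform field B₁ = μ₀n₁I₁ across the inner coil,
so the flux linkage is N₂Φ = N₂B₁A₂ = μ₀n₁N₂A₂·I₁, giving M = μ₀n₁N₂A₂.
A₂ = πr² = π(2.030×10^-2 m)² = 1.2946×10^-3 m².
M = (4π×10⁻⁷)(667)(493)(1.2946×10^-3) = 5.350×10^-4 H.

M ≈ 0.535 mH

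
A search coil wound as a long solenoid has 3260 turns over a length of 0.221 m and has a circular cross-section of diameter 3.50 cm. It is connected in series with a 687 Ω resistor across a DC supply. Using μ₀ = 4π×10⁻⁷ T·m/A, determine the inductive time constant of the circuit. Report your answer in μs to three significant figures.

τ ≈ 84.6 μs

A = π(d/2)² = π(1.750×10^-2 m)² = 9.621×10^-4 m².
L = μ₀N²A/ℓ = (4π×10⁻⁷)(3260)²(9.621×10^-4)/(0.221) = 5.814×10^-2 H.
τ = L/R = (5.814×10^-2)/(687) = 8.463×10^-5 s.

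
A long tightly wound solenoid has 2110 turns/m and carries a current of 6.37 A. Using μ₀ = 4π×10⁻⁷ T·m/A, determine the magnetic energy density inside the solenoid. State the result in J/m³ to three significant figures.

B = μ₀nI = (4π×10⁻⁷)(2.110×10^3)(6.37) = 1.689×10^-2 T.
u = B²/(2μ₀) = (1.689×10^-2)²/(2×4π×10⁻⁷) = 113.5 J/m³.

u ≈ 114 J/m³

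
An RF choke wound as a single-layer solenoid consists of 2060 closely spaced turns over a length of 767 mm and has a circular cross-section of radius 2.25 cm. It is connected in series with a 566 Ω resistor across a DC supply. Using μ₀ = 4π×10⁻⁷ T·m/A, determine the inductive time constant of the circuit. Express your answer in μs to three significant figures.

τ ≈ 19.5 μs

A = πr² = π(2.250×10^-2 m)² = 1.590×10^-3 m².
L = μ₀N²A/ℓ = (4π×10⁻⁷)(2060)²(1.590×10^-3)/(0.767) = 1.106×10^-2 H.
τ = L/R = (1.106×10^-2)/(566) = 1.954×10^-5 s.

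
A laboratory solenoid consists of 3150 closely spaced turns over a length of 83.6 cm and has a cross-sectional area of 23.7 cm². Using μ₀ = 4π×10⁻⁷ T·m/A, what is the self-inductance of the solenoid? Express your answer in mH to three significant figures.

L ≈ 35.3 mH

A = 23.7 cm² = 2.370×10^-3 m².
For a long solenoid, L = μ₀N²A/ℓ.
L = (4π×10⁻⁷)(3150)²(2.370×10^-3)/(0.836 m) = 3.5349×10^-2 H.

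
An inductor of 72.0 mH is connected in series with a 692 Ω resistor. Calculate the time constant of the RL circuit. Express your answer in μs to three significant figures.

τ ≈ 104 μs

τ = L/R = (7.200×10^-2 H)/(692 Ω) = 1.040×10^-4 s.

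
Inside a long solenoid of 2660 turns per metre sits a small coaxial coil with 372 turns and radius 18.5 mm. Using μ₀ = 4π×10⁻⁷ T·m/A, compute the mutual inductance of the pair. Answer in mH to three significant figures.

M ≈ 1.34 mH

The outer solenoid produces a uniform field B₁ = μ₀n₁I₁ across the inner coil,
so the flux linkage is N₂Φ = N₂B₁A₂ = μ₀n₁N₂A₂·I₁, giving M = μ₀n₁N₂A₂.
A₂ = πr² = π(1.850×10^-2 m)² = 1.075×10^-3 m².
M = (4π×10⁻⁷)(2660)(372)(1.075×10^-3) = 1.337×10^-3 H.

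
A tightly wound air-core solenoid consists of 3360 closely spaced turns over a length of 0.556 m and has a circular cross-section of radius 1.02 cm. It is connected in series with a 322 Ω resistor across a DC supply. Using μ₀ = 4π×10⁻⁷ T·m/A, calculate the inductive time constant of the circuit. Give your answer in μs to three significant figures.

τ ≈ 25.9 μs

A = πr² = π(1.020×10^-2 m)² = 3.269×10^-4 m².
L = μ₀N²A/ℓ = (4π×10⁻⁷)(3360)²(3.269×10^-4)/(0.556) = 8.340×10^-3 H.
τ = L/R = (8.340×10^-3)/(322) = 2.590×10^-5 s.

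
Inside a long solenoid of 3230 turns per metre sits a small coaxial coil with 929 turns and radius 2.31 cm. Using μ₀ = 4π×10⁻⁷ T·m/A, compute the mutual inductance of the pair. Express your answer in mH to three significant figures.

M ≈ 6.32 mH

The outer solenoid produces a uniform field B₁ = μ₀n₁I₁ across the inner coil,
so the flux linkage is N₂Φ = N₂B₁A₂ = μ₀n₁N₂A₂·I₁, giving M = μ₀n₁N₂A₂.
A₂ = πr² = π(2.310×10^-2 m)² = 1.676×10^-3 m².
M = (4π×10⁻⁷)(3230)(929)(1.676×10^-3) = 6.321×10^-3 H.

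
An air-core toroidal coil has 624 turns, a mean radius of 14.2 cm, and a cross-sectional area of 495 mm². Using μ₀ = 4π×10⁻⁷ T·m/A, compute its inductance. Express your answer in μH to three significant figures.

For a thin toroid, L = μ₀N²A/(2πR).
L = (4π×10⁻⁷)(624)²(4.950×10^-4) / (2π×0.142 m) = 2.7147×10^-4 H.

L ≈ 271 μH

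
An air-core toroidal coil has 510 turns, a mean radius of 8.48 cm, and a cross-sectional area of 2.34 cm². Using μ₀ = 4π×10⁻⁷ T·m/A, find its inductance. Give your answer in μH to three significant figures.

L ≈ 144 μH

For a thin toroid, L = μ₀N²A/(2πR).
L = (4π×10⁻⁷)(510)²(2.340×10^-4) / (2π×8.480×10^-2 m) = 1.435×10^-4 H.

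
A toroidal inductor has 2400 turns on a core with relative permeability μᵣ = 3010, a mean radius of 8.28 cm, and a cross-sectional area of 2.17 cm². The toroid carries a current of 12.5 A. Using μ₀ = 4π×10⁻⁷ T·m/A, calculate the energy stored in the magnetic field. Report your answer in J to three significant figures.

U ≈ 710 J

L = μ₀μᵣN²A/(2πR) = (4π×10⁻⁷)(3010)(2400)²(2.170×10^-4)/(2π×8.280×10^-2) = 9.088 H.
U = ½LI² = ½(9.088)(12.5)² = 710 J.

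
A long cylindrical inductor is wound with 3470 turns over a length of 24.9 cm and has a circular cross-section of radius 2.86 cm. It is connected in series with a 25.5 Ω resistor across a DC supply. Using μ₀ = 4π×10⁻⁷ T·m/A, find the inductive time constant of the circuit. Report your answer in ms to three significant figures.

τ ≈ 6.12 ms

A = πr² = π(2.860×10^-2 m)² = 2.570×10^-3 m².
L = μ₀N²A/ℓ = (4π×10⁻⁷)(3470)²(2.570×10^-3)/(0.249) = 0.1562 H.
τ = L/R = (0.1562)/(25.5) = 6.124×10^-3 s.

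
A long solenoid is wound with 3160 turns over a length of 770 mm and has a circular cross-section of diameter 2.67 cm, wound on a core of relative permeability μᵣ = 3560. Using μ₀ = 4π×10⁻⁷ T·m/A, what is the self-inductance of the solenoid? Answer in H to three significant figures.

A = π(d/2)² = π(1.335×10^-2 m)² = 5.599×10^-4 m².
For a long solenoid, L = μ₀μᵣN²A/ℓ.
L = (4π×10⁻⁷)(3560)(3160)²(5.599×10^-4)/(0.77 m) = 32.48 H.

L ≈ 32.5 H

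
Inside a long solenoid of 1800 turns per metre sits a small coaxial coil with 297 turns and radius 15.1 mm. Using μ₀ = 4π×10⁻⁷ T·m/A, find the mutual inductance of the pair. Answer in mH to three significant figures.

M ≈ 0.481 mH

The outer solenoid produces a uniform field B₁ = μ₀n₁I₁ across the inner coil,
so the flux linkage is N₂Φ = N₂B₁A₂ = μ₀n₁N₂A₂·I₁, giving M = μ₀n₁N₂A₂.
A₂ = πr² = π(1.510×10^-2 m)² = 7.163×10^-4 m².
M = (4π×10⁻⁷)(1800)(297)(7.163×10^-4) = 4.812×10^-4 H.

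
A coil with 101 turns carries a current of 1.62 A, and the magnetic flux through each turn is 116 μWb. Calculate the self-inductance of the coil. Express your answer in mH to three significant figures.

Self-inductance is defined by L = NΦ_B/I (flux linkage over current).
L = (101)(1.160×10^-4 Wb)/(1.62 A) = 7.232×10^-3 H.

L ≈ 7.23 mH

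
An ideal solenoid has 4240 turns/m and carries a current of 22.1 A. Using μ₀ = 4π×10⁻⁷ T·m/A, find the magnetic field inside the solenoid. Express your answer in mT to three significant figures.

Inside a long solenoid, B = μ₀nI.
B = (4π×10⁻⁷)(4.240×10^3 m⁻¹)(22.1 A) = 0.1178 T.

B ≈ 118 mT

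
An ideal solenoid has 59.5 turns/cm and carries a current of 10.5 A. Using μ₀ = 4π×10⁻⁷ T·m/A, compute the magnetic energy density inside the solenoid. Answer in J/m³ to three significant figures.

B = μ₀nI = (4π×10⁻⁷)(5.950×10^3)(10.5) = 7.851×10^-2 T.
u = B²/(2μ₀) = (7.851×10^-2)²/(2×4π×10⁻⁷) = 2.452×10^3 J/m³.

u ≈ 2450 J/m³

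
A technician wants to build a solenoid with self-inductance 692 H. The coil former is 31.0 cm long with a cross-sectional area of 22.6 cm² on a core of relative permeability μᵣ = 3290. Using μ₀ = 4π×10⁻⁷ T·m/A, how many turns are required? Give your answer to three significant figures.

N ≈ 4790 turns

A = 22.6 cm² = 2.260×10^-3 m².
From L = μ₀μᵣN²A/ℓ, N = √(Lℓ / (μ₀μᵣA)).
N = √[(692)(0.31) / ((4π×10⁻⁷)(3290)×2.260×10^-3)] = √(2.296×10^7) ≈ 4791.6.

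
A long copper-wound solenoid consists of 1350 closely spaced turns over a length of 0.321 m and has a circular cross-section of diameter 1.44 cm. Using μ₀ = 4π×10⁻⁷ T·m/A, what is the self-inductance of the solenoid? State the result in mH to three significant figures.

A = π(d/2)² = π(7.200×10^-3 m)² = 1.629×10^-4 m².
For a long solenoid, L = μ₀N²A/ℓ.
L = (4π×10⁻⁷)(1350)²(1.629×10^-4)/(0.321 m) = 1.162×10^-3 H.

L ≈ 1.16 mH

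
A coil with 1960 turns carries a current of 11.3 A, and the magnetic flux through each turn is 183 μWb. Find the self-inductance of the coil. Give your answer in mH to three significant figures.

Self-inductance is defined by L = NΦ_B/I (flux linkage over current).
L = (1960)(1.830×10^-4 Wb)/(11.3 A) = 3.174×10^-2 H.

L ≈ 31.7 mH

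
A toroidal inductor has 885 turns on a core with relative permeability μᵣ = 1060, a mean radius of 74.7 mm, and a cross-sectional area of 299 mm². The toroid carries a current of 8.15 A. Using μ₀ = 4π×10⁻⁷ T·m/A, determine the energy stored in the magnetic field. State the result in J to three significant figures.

U ≈ 22.1 J

L = μ₀μᵣN²A/(2πR) = (4π×10⁻⁷)(1060)(885)²(2.990×10^-4)/(2π×7.470×10^-2) = 0.6646 H.
U = ½LI² = ½(0.6646)(8.15)² = 22.07 J.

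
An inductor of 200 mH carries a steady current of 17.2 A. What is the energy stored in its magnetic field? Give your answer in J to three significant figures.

U ≈ 29.6 J

Stored magnetic energy: U = ½LI².
U = ½(0.2 H)(17.2 A)² = 29.58 J.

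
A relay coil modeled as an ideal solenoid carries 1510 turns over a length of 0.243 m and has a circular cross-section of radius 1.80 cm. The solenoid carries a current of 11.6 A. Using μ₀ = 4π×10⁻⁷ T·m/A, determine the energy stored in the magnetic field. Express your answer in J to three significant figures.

U ≈ 0.807 J

A = πr² = π(1.800×10^-2 m)² = 1.018×10^-3 m².
L = μ₀N²A/ℓ = (4π×10⁻⁷)(1510)²(1.018×10^-3)/(0.243) = 1.200×10^-2 H.
U = ½LI² = ½(1.200×10^-2)(11.6)² = 0.80749 J.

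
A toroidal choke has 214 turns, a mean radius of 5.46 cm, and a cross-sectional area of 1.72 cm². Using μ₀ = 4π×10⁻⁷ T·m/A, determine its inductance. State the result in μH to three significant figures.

For a thin toroid, L = μ₀N²A/(2πR).
L = (4π×10⁻⁷)(214)²(1.720×10^-4) / (2π×5.460×10^-2 m) = 2.885×10^-5 H.

L ≈ 28.9 μH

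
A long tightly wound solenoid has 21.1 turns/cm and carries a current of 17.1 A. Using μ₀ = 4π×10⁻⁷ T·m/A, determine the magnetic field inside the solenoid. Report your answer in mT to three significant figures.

B ≈ 45.3 mT

Inside a long solenoid, B = μ₀nI.
B = (4π×10⁻⁷)(2.110×10^3 m⁻¹)(17.1 A) = 4.534×10^-2 T.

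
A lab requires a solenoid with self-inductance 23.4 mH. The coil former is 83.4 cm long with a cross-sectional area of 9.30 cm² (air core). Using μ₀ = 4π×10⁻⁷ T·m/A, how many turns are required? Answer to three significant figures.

N ≈ 4090 turns

A = 9.30 cm² = 9.300×10^-4 m².
From L = μ₀N²A/ℓ, N = √(Lℓ / (μ₀A)).
N = √[(2.340×10^-2)(0.834) / ((4π×10⁻⁷)×9.300×10^-4)] = √(1.670×10^7) ≈ 4086.4.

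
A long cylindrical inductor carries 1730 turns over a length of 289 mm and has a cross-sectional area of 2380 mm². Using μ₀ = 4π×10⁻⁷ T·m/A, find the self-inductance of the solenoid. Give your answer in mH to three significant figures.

L ≈ 31.0 mH

A = 2380 mm² = 2.380×10^-3 m².
For a long solenoid, L = μ₀N²A/ℓ.
L = (4π×10⁻⁷)(1730)²(2.380×10^-3)/(0.289 m) = 3.097×10^-2 H.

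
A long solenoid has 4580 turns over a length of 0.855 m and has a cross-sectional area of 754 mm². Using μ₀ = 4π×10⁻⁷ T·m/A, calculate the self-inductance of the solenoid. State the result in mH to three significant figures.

L ≈ 23.2 mH

A = 754 mm² = 7.540×10^-4 m².
For a long solenoid, L = μ₀N²A/ℓ.
L = (4π×10⁻⁷)(4580)²(7.540×10^-4)/(0.855 m) = 2.3246×10^-2 H.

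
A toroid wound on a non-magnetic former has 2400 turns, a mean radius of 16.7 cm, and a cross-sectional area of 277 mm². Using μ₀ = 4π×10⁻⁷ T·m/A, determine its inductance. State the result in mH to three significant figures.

For a thin toroid, L = μ₀N²A/(2πR).
L = (4π×10⁻⁷)(2400)²(2.770×10^-4) / (2π×0.167 m) = 1.911×10^-3 H.

L ≈ 1.91 mH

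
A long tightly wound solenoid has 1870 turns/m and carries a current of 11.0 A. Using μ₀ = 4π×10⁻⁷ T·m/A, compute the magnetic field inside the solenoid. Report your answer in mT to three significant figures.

Inside a long solenoid, B = μ₀nI.
B = (4π×10⁻⁷)(1.870×10^3 m⁻¹)(11.0 A) = 2.5849×10^-2 T.

B ≈ 25.8 mT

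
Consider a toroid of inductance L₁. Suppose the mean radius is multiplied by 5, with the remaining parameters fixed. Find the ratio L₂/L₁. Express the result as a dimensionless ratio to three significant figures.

L₂/L₁ = 0.200

For a toroid, L ∝ μᵣN²A/R.
L₂/L₁ = (5)^-1 = 0.200.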